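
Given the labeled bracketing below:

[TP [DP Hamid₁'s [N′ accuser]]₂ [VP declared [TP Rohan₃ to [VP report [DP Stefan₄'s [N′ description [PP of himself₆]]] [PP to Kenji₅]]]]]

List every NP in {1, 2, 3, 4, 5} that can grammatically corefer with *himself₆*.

{4}

*himself* is an anaphor, so Principle A applies: it must be bound in its binding domain.
Binding domain of *himself₆*: the possessed DP, whose subject is Stefan₄.
*Hamid₁* does not c-command the anaphor → cannot bind it.
*[Hamid₁'s accuser]₂* c-commands the anaphor but is outside its binding domain → cannot satisfy Principle A.
*Rohan₃* c-commands the anaphor but is outside its binding domain → cannot satisfy Principle A.
*Stefan₄* c-commands the anaphor within its binding domain → licit binder.
*Kenji₅* does not c-command the anaphor → cannot bind it.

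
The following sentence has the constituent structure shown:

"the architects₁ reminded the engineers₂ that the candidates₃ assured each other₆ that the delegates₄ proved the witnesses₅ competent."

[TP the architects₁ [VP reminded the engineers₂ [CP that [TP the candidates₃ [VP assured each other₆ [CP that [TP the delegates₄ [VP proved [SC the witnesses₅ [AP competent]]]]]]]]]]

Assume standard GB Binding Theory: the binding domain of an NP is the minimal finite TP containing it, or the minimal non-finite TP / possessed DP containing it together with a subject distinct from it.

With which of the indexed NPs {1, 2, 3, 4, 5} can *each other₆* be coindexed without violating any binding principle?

*each other* is an anaphor, so Principle A applies: it must be bound in its binding domain.
Binding domain of *each other₆*: the embedded TP, whose subject is the candidates₃.
*the architects₁* c-commands the anaphor but is outside its binding domain → cannot satisfy Principle A.
*the engineers₂* c-commands the anaphor but is outside its binding domain → cannot satisfy Principle A.
*the candidates₃* c-commands the anaphor within its binding domain → licit binder.
*the delegates₄* does not c-command the anaphor → cannot bind it.
*the witnesses₅* does not c-command the anaphor → cannot bind it.

{3}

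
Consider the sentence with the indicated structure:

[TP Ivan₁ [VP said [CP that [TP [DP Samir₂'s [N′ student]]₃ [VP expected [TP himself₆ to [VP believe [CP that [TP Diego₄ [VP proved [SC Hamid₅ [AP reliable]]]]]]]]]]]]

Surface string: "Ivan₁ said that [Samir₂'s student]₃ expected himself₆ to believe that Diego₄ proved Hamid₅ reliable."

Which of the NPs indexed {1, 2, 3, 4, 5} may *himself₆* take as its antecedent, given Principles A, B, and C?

{3}

*himself* is an anaphor, so Principle A applies: it must be bound in its binding domain.
Binding domain of *himself₆*: the embedded TP, whose subject is [Samir₂'s student]₃.
*Ivan₁* c-commands the anaphor but is outside its binding domain → cannot satisfy Principle A.
*Samir₂* does not c-command the anaphor → cannot bind it.
*[Samir₂'s student]₃* c-commands the anaphor within its binding domain → licit binder.
*Diego₄* does not c-command the anaphor → cannot bind it.
*Hamid₅* does not c-command the anaphor → cannot bind it.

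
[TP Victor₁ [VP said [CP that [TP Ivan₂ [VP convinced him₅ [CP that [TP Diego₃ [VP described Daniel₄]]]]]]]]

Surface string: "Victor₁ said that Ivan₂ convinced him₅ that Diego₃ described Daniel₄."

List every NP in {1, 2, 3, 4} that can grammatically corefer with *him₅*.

{1}

*him* is a pronoun, so Principle B applies: it must be free in its binding domain.
Binding domain of *him₅*: the embedded TP, whose subject is Ivan₂.
*Victor₁* c-commands the pronoun but from outside its binding domain, and is not c-commanded by it → coindexation permitted.
*Ivan₂* c-commands the pronoun within its binding domain → coindexation would violate Principle B.
*Diego₃*: the pronoun c-commands this R-expression → coindexation would violate Principle C on *Diego₃*.
*Daniel₄*: the pronoun c-commands this R-expression → coindexation would violate Principle C on *Daniel₄*.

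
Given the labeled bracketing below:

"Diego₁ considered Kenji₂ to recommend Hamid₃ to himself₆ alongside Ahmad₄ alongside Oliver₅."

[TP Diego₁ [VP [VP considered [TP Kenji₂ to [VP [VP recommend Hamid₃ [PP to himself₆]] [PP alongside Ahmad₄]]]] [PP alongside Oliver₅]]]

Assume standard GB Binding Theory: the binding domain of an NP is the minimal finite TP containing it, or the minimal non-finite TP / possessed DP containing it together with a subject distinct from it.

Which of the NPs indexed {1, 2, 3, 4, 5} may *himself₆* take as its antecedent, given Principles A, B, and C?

{2, 3}

*himself* is an anaphor, so Principle A applies: it must be bound in its binding domain.
Binding domain of *himself₆*: the embedded TP, whose subject is Kenji₂.
*Diego₁* c-commands the anaphor but is outside its binding domain → cannot satisfy Principle A.
*Kenji₂* c-commands the anaphor within its binding domain → licit binder.
*Hamid₃* c-commands the anaphor within its binding domain → licit binder.
*Ahmad₄* does not c-command the anaphor → cannot bind it.
*Oliver₅* does not c-command the anaphor → cannot bind it.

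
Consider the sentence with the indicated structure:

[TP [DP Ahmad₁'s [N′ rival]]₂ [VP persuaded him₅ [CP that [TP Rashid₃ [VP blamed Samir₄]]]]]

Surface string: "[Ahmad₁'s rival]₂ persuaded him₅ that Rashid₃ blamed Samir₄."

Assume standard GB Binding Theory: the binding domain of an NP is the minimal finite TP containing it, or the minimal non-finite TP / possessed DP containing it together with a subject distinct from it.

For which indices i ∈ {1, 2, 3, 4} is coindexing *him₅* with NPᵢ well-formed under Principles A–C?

{1}

*him* is a pronoun, so Principle B applies: it must be free in its binding domain.
Binding domain of *him₅*: the matrix TP, whose subject is [Ahmad₁'s rival]₂.
*Ahmad₁* and the pronoun do not c-command one another → neither Principle B nor Principle C is at stake; coindexation permitted.
*[Ahmad₁'s rival]₂* c-commands the pronoun within its binding domain → coindexation would violate Principle B.
*Rashid₃*: the pronoun c-commands this R-expression → coindexation would violate Principle C on *Rashid₃*.
*Samir₄*: the pronoun c-commands this R-expression → coindexation would violate Principle C on *Samir₄*.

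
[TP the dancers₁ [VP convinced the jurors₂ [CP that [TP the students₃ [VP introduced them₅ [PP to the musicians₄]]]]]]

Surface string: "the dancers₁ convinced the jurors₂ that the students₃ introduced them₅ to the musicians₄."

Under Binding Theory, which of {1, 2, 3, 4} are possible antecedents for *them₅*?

{1, 2}

*them* is a pronoun, so Principle B applies: it must be free in its binding domain.
Binding domain of *them₅*: the embedded TP, whose subject is the students₃.
*the dancers₁* c-commands the pronoun but from outside its binding domain, and is not c-commanded by it → coindexation permitted.
*the jurors₂* c-commands the pronoun but from outside its binding domain, and is not c-commanded by it → coindexation permitted.
*the students₃* c-commands the pronoun within its binding domain → coindexation would violate Principle B.
*the musicians₄*: the pronoun c-commands this R-expression → coindexation would violate Principle C on *the musicians₄*.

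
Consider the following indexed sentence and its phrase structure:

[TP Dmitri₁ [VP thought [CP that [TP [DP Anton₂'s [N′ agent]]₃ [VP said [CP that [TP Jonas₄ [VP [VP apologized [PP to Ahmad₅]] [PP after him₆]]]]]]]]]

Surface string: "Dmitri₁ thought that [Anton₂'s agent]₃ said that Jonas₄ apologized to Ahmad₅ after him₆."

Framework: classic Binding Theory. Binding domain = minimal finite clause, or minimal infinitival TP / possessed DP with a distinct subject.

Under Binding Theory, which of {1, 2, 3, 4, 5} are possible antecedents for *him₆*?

*him* is a pronoun, so Principle B applies: it must be free in its binding domain.
Binding domain of *him₆*: the embedded TP, whose subject is Jonas₄.
*Dmitri₁* c-commands the pronoun but from outside its binding domain, and is not c-commanded by it → coindexation permitted.
*Anton₂* and the pronoun do not c-command one another → neither Principle B nor Principle C is at stake; coindexation permitted.
*[Anton₂'s agent]₃* c-commands the pronoun but from outside its binding domain, and is not c-commanded by it → coindexation permitted.
*Jonas₄* c-commands the pronoun within its binding domain → coindexation would violate Principle B.
*Ahmad₅* and the pronoun do not c-command one another → neither Principle B nor Principle C is at stake; coindexation permitted.

{1, 2, 3, 5}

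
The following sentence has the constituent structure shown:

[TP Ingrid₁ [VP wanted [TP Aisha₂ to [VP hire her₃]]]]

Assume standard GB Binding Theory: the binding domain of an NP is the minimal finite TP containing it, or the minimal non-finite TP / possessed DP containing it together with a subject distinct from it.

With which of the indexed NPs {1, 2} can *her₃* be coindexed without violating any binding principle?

{1}

*her* is a pronoun, so Principle B applies: it must be free in its binding domain.
Binding domain of *her₃*: the embedded TP, whose subject is Aisha₂.
*Ingrid₁* c-commands the pronoun but from outside its binding domain, and is not c-commanded by it → coindexation permitted.
*Aisha₂* c-commands the pronoun within its binding domain → coindexation would violate Principle B.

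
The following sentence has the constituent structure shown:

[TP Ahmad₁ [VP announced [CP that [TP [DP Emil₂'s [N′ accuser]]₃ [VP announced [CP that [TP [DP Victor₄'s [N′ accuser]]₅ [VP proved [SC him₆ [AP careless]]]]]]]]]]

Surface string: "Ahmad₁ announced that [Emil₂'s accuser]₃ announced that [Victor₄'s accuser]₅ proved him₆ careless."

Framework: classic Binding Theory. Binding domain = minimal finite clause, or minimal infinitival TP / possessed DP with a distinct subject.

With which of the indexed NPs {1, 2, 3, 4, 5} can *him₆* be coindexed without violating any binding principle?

*him* is a pronoun, so Principle B applies: it must be free in its binding domain.
Binding domain of *him₆*: the embedded TP, whose subject is [Victor₄'s accuser]₅.
*Ahmad₁* c-commands the pronoun but from outside its binding domain, and is not c-commanded by it → coindexation permitted.
*Emil₂* and the pronoun do not c-command one another → neither Principle B nor Principle C is at stake; coindexation permitted.
*[Emil₂'s accuser]₃* c-commands the pronoun but from outside its binding domain, and is not c-commanded by it → coindexation permitted.
*Victor₄* and the pronoun do not c-command one another → neither Principle B nor Principle C is at stake; coindexation permitted.
*[Victor₄'s accuser]₅* c-commands the pronoun within its binding domain → coindexation would violate Principle B.

{1, 2, 3, 4}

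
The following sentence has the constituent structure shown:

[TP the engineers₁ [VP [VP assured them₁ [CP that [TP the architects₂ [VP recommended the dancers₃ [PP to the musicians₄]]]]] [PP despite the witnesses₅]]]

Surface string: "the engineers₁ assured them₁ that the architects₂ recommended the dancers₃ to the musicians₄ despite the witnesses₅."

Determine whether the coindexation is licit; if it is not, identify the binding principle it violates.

Principle B

The two coindexed NPs are *the engineers₁* and *them₁*.
*them₁* is a pronoun. Its binding domain is the matrix TP, whose subject is the engineers₁.
*the engineers₁* c-commands it within that domain and carries the same index.
The pronoun is locally bound → Principle B violation.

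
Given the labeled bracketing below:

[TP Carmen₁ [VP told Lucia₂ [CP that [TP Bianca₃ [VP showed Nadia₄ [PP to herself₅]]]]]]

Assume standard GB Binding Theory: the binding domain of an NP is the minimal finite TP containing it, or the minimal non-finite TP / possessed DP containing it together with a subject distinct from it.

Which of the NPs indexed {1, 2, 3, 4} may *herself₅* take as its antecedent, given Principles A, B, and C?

{3, 4}

*herself* is an anaphor, so Principle A applies: it must be bound in its binding domain.
Binding domain of *herself₅*: the embedded TP, whose subject is Bianca₃.
*Carmen₁* c-commands the anaphor but is outside its binding domain → cannot satisfy Principle A.
*Lucia₂* c-commands the anaphor but is outside its binding domain → cannot satisfy Principle A.
*Bianca₃* c-commands the anaphor within its binding domain → licit binder.
*Nadia₄* c-commands the anaphor within its binding domain → licit binder.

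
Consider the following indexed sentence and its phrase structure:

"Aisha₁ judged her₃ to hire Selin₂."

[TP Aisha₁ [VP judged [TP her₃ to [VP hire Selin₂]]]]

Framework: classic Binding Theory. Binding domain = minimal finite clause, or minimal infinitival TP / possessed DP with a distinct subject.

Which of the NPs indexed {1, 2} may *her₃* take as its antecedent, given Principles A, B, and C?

*her* is a pronoun, so Principle B applies: it must be free in its binding domain.
Binding domain of *her₃*: the matrix TP, whose subject is Aisha₁.
*Aisha₁* c-commands the pronoun within its binding domain → coindexation would violate Principle B.
*Selin₂*: the pronoun c-commands this R-expression → coindexation would violate Principle C on *Selin₂*.

none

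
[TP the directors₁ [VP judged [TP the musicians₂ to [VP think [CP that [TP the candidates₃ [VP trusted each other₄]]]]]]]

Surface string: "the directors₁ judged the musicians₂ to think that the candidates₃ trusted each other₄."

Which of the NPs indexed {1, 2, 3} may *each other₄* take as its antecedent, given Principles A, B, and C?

{3}

*each other* is an anaphor, so Principle A applies: it must be bound in its binding domain.
Binding domain of *each other₄*: the embedded TP, whose subject is the candidates₃.
*the directors₁* c-commands the anaphor but is outside its binding domain → cannot satisfy Principle A.
*the musicians₂* c-commands the anaphor but is outside its binding domain → cannot satisfy Principle A.
*the candidates₃* c-commands the anaphor within its binding domain → licit binder.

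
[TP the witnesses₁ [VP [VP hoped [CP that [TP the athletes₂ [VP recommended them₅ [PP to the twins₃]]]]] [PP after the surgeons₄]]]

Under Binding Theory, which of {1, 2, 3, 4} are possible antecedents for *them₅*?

{1, 4}

*them* is a pronoun, so Principle B applies: it must be free in its binding domain.
Binding domain of *them₅*: the embedded TP, whose subject is the athletes₂.
*the witnesses₁* c-commands the pronoun but from outside its binding domain, and is not c-commanded by it → coindexation permitted.
*the athletes₂* c-commands the pronoun within its binding domain → coindexation would violate Principle B.
*the twins₃*: the pronoun c-commands this R-expression → coindexation would violate Principle C on *the twins₃*.
*the surgeons₄* and the pronoun do not c-command one another → neither Principle B nor Principle C is at stake; coindexation permitted.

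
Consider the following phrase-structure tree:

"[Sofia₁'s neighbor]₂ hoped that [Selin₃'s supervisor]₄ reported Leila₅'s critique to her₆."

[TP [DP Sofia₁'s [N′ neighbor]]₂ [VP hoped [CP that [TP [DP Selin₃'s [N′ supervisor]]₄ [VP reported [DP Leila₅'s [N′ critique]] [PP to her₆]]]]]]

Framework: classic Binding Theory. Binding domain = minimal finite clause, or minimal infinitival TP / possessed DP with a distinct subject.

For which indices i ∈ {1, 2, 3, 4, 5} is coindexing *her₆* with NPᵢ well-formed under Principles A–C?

*her* is a pronoun, so Principle B applies: it must be free in its binding domain.
Binding domain of *her₆*: the embedded TP, whose subject is [Selin₃'s supervisor]₄.
*Sofia₁* and the pronoun do not c-command one another → neither Principle B nor Principle C is at stake; coindexation permitted.
*[Sofia₁'s neighbor]₂* c-commands the pronoun but from outside its binding domain, and is not c-commanded by it → coindexation permitted.
*Selin₃* and the pronoun do not c-command one another → neither Principle B nor Principle C is at stake; coindexation permitted.
*[Selin₃'s supervisor]₄* c-commands the pronoun within its binding domain → coindexation would violate Principle B.
*Leila₅* and the pronoun do not c-command one another → neither Principle B nor Principle C is at stake; coindexation permitted.

{1, 2, 3, 5}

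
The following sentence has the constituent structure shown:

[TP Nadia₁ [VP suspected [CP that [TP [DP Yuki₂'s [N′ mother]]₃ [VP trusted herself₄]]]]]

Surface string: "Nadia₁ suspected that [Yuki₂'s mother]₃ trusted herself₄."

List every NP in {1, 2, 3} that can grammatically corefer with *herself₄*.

*herself* is an anaphor, so Principle A applies: it must be bound in its binding domain.
Binding domain of *herself₄*: the embedded TP, whose subject is [Yuki₂'s mother]₃.
*Nadia₁* c-commands the anaphor but is outside its binding domain → cannot satisfy Principle A.
*Yuki₂* does not c-command the anaphor → cannot bind it.
*[Yuki₂'s mother]₃* c-commands the anaphor within its binding domain → licit binder.

{3}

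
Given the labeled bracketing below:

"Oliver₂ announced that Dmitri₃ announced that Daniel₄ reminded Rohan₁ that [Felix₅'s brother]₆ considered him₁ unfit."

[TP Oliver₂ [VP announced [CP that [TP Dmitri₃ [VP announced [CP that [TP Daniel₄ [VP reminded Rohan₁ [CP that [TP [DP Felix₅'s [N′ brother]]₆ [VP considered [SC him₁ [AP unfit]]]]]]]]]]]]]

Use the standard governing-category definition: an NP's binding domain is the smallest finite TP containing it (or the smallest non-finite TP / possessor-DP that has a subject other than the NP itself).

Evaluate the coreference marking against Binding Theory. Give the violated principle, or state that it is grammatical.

grammatical

The two coindexed NPs are *Rohan₁* and *him₁*.
*him₁* is a pronoun; its binding domain is the embedded TP, whose subject is [Felix₅'s brother]₆. Within that domain it is c-commanded only by *[Felix₅'s brother]₆*, which carries a different index — the pronoun is free locally, so Principle B holds.
*Rohan₁* is an R-expression; *him₁* does not c-command it, and no other NP shares its index, so Principle C is satisfied.
All principles are respected.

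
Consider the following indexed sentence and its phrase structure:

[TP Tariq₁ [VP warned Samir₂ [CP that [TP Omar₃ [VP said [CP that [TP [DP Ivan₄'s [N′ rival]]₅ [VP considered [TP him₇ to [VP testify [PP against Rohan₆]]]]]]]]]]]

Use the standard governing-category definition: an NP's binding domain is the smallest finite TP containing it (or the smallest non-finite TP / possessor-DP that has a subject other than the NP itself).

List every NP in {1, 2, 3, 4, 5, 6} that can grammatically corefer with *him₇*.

*him* is a pronoun, so Principle B applies: it must be free in its binding domain.
Binding domain of *him₇*: the embedded TP, whose subject is [Ivan₄'s rival]₅.
*Tariq₁* c-commands the pronoun but from outside its binding domain, and is not c-commanded by it → coindexation permitted.
*Samir₂* c-commands the pronoun but from outside its binding domain, and is not c-commanded by it → coindexation permitted.
*Omar₃* c-commands the pronoun but from outside its binding domain, and is not c-commanded by it → coindexation permitted.
*Ivan₄* and the pronoun do not c-command one another → neither Principle B nor Principle C is at stake; coindexation permitted.
*[Ivan₄'s rival]₅* c-commands the pronoun within its binding domain → coindexation would violate Principle B.
*Rohan₆*: the pronoun c-commands this R-expression → coindexation would violate Principle C on *Rohan₆*.

{1, 2, 3, 4}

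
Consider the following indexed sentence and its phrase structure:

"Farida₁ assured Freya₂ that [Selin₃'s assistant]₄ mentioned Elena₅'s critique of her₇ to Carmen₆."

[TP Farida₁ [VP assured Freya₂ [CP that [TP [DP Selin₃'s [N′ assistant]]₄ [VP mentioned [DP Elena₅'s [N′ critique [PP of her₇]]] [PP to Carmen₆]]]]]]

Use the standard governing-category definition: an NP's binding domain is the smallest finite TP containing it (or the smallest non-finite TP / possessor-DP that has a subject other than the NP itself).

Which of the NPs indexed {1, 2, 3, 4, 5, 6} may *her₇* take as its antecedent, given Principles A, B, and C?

{1, 2, 3, 4, 6}

*her* is a pronoun, so Principle B applies: it must be free in its binding domain.
Binding domain of *her₇*: the possessed DP, whose subject is Elena₅.
*Farida₁* c-commands the pronoun but from outside its binding domain, and is not c-commanded by it → coindexation permitted.
*Freya₂* c-commands the pronoun but from outside its binding domain, and is not c-commanded by it → coindexation permitted.
*Selin₃* and the pronoun do not c-command one another → neither Principle B nor Principle C is at stake; coindexation permitted.
*[Selin₃'s assistant]₄* c-commands the pronoun but from outside its binding domain, and is not c-commanded by it → coindexation permitted.
*Elena₅* c-commands the pronoun within its binding domain → coindexation would violate Principle B.
*Carmen₆* and the pronoun do not c-command one another → neither Principle B nor Principle C is at stake; coindexation permitted.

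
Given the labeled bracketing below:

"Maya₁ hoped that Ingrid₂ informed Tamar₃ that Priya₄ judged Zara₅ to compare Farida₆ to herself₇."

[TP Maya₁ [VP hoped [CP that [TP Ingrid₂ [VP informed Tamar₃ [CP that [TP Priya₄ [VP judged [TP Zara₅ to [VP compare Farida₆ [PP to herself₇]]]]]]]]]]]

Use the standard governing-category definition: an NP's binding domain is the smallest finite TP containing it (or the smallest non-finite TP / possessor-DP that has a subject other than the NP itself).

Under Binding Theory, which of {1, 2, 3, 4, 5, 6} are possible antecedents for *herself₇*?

*herself* is an anaphor, so Principle A applies: it must be bound in its binding domain.
Binding domain of *herself₇*: the embedded TP, whose subject is Zara₅.
*Maya₁* c-commands the anaphor but is outside its binding domain → cannot satisfy Principle A.
*Ingrid₂* c-commands the anaphor but is outside its binding domain → cannot satisfy Principle A.
*Tamar₃* c-commands the anaphor but is outside its binding domain → cannot satisfy Principle A.
*Priya₄* c-commands the anaphor but is outside its binding domain → cannot satisfy Principle A.
*Zara₅* c-commands the anaphor within its binding domain → licit binder.
*Farida₆* c-commands the anaphor within its binding domain → licit binder.

{5, 6}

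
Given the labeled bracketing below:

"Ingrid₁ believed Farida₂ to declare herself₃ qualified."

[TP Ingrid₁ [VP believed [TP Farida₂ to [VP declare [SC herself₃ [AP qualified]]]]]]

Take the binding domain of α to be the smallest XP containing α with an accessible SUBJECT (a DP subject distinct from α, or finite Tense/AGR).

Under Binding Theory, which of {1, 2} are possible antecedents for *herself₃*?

*herself* is an anaphor, so Principle A applies: it must be bound in its binding domain.
Binding domain of *herself₃*: the embedded TP, whose subject is Farida₂.
*Ingrid₁* c-commands the anaphor but is outside its binding domain → cannot satisfy Principle A.
*Farida₂* c-commands the anaphor within its binding domain → licit binder.

{2}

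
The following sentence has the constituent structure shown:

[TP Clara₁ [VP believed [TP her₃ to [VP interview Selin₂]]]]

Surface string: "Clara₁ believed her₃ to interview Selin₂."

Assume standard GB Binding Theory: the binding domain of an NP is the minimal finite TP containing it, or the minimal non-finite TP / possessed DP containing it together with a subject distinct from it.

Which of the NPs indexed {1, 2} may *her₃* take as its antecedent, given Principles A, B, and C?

none

*her* is a pronoun, so Principle B applies: it must be free in its binding domain.
Binding domain of *her₃*: the matrix TP, whose subject is Clara₁.
*Clara₁* c-commands the pronoun within its binding domain → coindexation would violate Principle B.
*Selin₂*: the pronoun c-commands this R-expression → coindexation would violate Principle C on *Selin₂*.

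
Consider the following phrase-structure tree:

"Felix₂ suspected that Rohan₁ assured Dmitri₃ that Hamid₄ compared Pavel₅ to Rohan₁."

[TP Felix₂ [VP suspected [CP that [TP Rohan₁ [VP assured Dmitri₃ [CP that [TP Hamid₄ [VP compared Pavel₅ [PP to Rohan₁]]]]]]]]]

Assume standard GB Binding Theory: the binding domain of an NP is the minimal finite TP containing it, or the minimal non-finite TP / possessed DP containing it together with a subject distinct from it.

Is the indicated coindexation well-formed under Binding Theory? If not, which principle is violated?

The two coindexed NPs are *Rohan₁* (the lower occurrence) and *Rohan₁* (the higher occurrence).
*Rohan₁* (the lower occurrence) is an R-expression. Principle C requires it to be free everywhere.
*Rohan₁* (the higher occurrence) c-commands it and carries the same index.
The R-expression is bound → Principle C violation.

Principle C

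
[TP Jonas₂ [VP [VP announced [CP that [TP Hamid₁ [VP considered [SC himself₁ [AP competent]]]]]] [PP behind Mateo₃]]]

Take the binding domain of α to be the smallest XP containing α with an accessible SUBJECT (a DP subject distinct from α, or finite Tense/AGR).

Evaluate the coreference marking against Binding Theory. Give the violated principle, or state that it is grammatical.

grammatical

The two coindexed NPs are *Hamid₁* and *himself₁*.
*himself₁* is an anaphor; its binding domain is the embedded TP, whose subject is Hamid₁. *Hamid₁* c-commands it within that domain and shares its index, so Principle A is satisfied.
*Hamid₁* is an R-expression; *himself₁* does not c-command it, and no other NP shares its index, so Principle C is satisfied.
All principles are respected.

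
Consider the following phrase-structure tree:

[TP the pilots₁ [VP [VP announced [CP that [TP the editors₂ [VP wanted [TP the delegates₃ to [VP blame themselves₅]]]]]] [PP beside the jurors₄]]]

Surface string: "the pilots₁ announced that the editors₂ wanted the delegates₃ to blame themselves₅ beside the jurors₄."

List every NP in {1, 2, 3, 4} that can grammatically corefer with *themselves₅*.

{3}

*themselves* is an anaphor, so Principle A applies: it must be bound in its binding domain.
Binding domain of *themselves₅*: the embedded TP, whose subject is the delegates₃.
*the pilots₁* c-commands the anaphor but is outside its binding domain → cannot satisfy Principle A.
*the editors₂* c-commands the anaphor but is outside its binding domain → cannot satisfy Principle A.
*the delegates₃* c-commands the anaphor within its binding domain → licit binder.
*the jurors₄* does not c-command the anaphor → cannot bind it.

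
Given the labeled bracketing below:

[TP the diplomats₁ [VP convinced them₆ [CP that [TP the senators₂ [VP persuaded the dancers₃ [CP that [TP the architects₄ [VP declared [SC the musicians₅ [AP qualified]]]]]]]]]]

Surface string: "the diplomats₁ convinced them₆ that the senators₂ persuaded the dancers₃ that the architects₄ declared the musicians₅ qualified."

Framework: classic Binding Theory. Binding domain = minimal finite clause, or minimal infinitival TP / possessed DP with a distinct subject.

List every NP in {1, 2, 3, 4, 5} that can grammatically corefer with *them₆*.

none

*them* is a pronoun, so Principle B applies: it must be free in its binding domain.
Binding domain of *them₆*: the matrix TP, whose subject is the diplomats₁.
*the diplomats₁* c-commands the pronoun within its binding domain → coindexation would violate Principle B.
*the senators₂*: the pronoun c-commands this R-expression → coindexation would violate Principle C on *the senators₂*.
*the dancers₃*: the pronoun c-commands this R-expression → coindexation would violate Principle C on *the dancers₃*.
*the architects₄*: the pronoun c-commands this R-expression → coindexation would violate Principle C on *the architects₄*.
*the musicians₅*: the pronoun c-commands this R-expression → coindexation would violate Principle C on *the musicians₅*.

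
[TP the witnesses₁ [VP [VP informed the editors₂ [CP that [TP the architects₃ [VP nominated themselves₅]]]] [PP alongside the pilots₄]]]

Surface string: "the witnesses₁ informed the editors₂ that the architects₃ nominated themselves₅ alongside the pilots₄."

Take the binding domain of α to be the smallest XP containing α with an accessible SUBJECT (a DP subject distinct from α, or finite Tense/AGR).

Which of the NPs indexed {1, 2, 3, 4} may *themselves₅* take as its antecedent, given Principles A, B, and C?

{3}

*themselves* is an anaphor, so Principle A applies: it must be bound in its binding domain.
Binding domain of *themselves₅*: the embedded TP, whose subject is the architects₃.
*the witnesses₁* c-commands the anaphor but is outside its binding domain → cannot satisfy Principle A.
*the editors₂* c-commands the anaphor but is outside its binding domain → cannot satisfy Principle A.
*the architects₃* c-commands the anaphor within its binding domain → licit binder.
*the pilots₄* does not c-command the anaphor → cannot bind it.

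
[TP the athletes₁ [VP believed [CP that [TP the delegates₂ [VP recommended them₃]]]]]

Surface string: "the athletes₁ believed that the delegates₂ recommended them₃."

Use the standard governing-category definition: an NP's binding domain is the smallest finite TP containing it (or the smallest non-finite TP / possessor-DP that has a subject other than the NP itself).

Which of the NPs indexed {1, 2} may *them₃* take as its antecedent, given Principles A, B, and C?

*them* is a pronoun, so Principle B applies: it must be free in its binding domain.
Binding domain of *them₃*: the embedded TP, whose subject is the delegates₂.
*the athletes₁* c-commands the pronoun but from outside its binding domain, and is not c-commanded by it → coindexation permitted.
*the delegates₂* c-commands the pronoun within its binding domain → coindexation would violate Principle B.

{1}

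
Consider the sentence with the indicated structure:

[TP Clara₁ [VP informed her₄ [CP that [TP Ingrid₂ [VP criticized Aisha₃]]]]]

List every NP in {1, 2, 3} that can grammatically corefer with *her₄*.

*her* is a pronoun, so Principle B applies: it must be free in its binding domain.
Binding domain of *her₄*: the matrix TP, whose subject is Clara₁.
*Clara₁* c-commands the pronoun within its binding domain → coindexation would violate Principle B.
*Ingrid₂*: the pronoun c-commands this R-expression → coindexation would violate Principle C on *Ingrid₂*.
*Aisha₃*: the pronoun c-commands this R-expression → coindexation would violate Principle C on *Aisha₃*.

none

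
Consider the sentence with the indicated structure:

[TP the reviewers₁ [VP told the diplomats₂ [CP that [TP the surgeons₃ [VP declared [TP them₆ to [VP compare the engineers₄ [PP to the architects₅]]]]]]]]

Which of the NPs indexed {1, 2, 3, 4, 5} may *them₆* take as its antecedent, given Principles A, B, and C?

{1, 2}

*them* is a pronoun, so Principle B applies: it must be free in its binding domain.
Binding domain of *them₆*: the embedded TP, whose subject is the surgeons₃.
*the reviewers₁* c-commands the pronoun but from outside its binding domain, and is not c-commanded by it → coindexation permitted.
*the diplomats₂* c-commands the pronoun but from outside its binding domain, and is not c-commanded by it → coindexation permitted.
*the surgeons₃* c-commands the pronoun within its binding domain → coindexation would violate Principle B.
*the engineers₄*: the pronoun c-commands this R-expression → coindexation would violate Principle C on *the engineers₄*.
*the architects₅*: the pronoun c-commands this R-expression → coindexation would violate Principle C on *the architects₅*.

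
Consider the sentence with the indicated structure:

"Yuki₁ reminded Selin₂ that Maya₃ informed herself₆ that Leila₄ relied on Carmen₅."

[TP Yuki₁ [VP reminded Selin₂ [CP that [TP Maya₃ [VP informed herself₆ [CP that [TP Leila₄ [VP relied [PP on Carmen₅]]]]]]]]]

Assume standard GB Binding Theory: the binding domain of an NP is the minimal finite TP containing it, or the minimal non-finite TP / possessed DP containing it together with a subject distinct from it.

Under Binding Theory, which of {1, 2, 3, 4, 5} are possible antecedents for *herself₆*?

*herself* is an anaphor, so Principle A applies: it must be bound in its binding domain.
Binding domain of *herself₆*: the embedded TP, whose subject is Maya₃.
*Yuki₁* c-commands the anaphor but is outside its binding domain → cannot satisfy Principle A.
*Selin₂* c-commands the anaphor but is outside its binding domain → cannot satisfy Principle A.
*Maya₃* c-commands the anaphor within its binding domain → licit binder.
*Leila₄* does not c-command the anaphor → cannot bind it.
*Carmen₅* does not c-command the anaphor → cannot bind it.

{3}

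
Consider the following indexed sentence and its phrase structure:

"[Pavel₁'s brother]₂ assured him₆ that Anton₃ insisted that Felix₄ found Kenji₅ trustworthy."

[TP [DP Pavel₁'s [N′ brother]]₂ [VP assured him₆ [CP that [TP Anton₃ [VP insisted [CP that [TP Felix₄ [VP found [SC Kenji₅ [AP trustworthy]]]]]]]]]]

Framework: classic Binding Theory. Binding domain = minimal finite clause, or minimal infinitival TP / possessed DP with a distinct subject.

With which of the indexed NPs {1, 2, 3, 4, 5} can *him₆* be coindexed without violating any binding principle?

*him* is a pronoun, so Principle B applies: it must be free in its binding domain.
Binding domain of *him₆*: the matrix TP, whose subject is [Pavel₁'s brother]₂.
*Pavel₁* and the pronoun do not c-command one another → neither Principle B nor Principle C is at stake; coindexation permitted.
*[Pavel₁'s brother]₂* c-commands the pronoun within its binding domain → coindexation would violate Principle B.
*Anton₃*: the pronoun c-commands this R-expression → coindexation would violate Principle C on *Anton₃*.
*Felix₄*: the pronoun c-commands this R-expression → coindexation would violate Principle C on *Felix₄*.
*Kenji₅*: the pronoun c-commands this R-expression → coindexation would violate Principle C on *Kenji₅*.

{1}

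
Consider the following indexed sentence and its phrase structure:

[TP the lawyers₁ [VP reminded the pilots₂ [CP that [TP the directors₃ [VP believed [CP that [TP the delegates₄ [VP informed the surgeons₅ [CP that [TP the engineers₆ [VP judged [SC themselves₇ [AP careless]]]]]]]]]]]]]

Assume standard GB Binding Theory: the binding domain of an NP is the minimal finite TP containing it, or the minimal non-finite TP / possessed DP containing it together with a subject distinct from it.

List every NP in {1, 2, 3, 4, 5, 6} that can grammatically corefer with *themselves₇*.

{6}

*themselves* is an anaphor, so Principle A applies: it must be bound in its binding domain.
Binding domain of *themselves₇*: the embedded TP, whose subject is the engineers₆.
*the lawyers₁* c-commands the anaphor but is outside its binding domain → cannot satisfy Principle A.
*the pilots₂* c-commands the anaphor but is outside its binding domain → cannot satisfy Principle A.
*the directors₃* c-commands the anaphor but is outside its binding domain → cannot satisfy Principle A.
*the delegates₄* c-commands the anaphor but is outside its binding domain → cannot satisfy Principle A.
*the surgeons₅* c-commands the anaphor but is outside its binding domain → cannot satisfy Principle A.
*the engineers₆* c-commands the anaphor within its binding domain → licit binder.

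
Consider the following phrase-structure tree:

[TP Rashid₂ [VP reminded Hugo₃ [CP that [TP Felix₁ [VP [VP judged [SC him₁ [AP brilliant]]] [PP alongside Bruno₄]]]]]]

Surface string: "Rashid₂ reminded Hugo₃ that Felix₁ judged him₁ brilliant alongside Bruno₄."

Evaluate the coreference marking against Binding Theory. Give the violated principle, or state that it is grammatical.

The two coindexed NPs are *Felix₁* and *him₁*.
*him₁* is a pronoun. Its binding domain is the embedded TP, whose subject is Felix₁.
*Felix₁* c-commands it within that domain and carries the same index.
The pronoun is locally bound → Principle B violation.

Principle B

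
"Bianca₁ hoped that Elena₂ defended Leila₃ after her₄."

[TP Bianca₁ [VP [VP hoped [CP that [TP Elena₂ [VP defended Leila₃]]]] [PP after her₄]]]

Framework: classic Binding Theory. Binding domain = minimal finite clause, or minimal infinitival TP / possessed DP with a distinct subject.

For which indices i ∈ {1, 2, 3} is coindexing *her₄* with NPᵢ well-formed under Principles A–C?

*her* is a pronoun, so Principle B applies: it must be free in its binding domain.
Binding domain of *her₄*: the matrix TP, whose subject is Bianca₁.
*Bianca₁* c-commands the pronoun within its binding domain → coindexation would violate Principle B.
*Elena₂* and the pronoun do not c-command one another → neither Principle B nor Principle C is at stake; coindexation permitted.
*Leila₃* and the pronoun do not c-command one another → neither Principle B nor Principle C is at stake; coindexation permitted.

{2, 3}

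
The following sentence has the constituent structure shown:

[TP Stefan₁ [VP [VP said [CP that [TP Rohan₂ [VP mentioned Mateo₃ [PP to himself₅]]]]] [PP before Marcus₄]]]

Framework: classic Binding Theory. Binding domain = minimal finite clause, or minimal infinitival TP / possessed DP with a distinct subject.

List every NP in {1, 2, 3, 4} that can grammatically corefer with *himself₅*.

*himself* is an anaphor, so Principle A applies: it must be bound in its binding domain.
Binding domain of *himself₅*: the embedded TP, whose subject is Rohan₂.
*Stefan₁* c-commands the anaphor but is outside its binding domain → cannot satisfy Principle A.
*Rohan₂* c-commands the anaphor within its binding domain → licit binder.
*Mateo₃* c-commands the anaphor within its binding domain → licit binder.
*Marcus₄* does not c-command the anaphor → cannot bind it.

{2, 3}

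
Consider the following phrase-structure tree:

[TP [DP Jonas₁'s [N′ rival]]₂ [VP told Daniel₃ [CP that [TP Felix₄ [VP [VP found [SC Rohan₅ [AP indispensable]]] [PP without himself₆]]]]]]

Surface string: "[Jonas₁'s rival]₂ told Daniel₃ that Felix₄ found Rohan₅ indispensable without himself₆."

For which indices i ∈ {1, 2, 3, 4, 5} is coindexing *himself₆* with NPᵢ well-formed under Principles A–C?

{4}

*himself* is an anaphor, so Principle A applies: it must be bound in its binding domain.
Binding domain of *himself₆*: the embedded TP, whose subject is Felix₄.
*Jonas₁* does not c-command the anaphor → cannot bind it.
*[Jonas₁'s rival]₂* c-commands the anaphor but is outside its binding domain → cannot satisfy Principle A.
*Daniel₃* c-commands the anaphor but is outside its binding domain → cannot satisfy Principle A.
*Felix₄* c-commands the anaphor within its binding domain → licit binder.
*Rohan₅* does not c-command the anaphor → cannot bind it.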